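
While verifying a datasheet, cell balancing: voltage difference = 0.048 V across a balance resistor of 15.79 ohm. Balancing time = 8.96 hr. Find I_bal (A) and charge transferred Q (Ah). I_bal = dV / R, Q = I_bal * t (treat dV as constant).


First, Ohm's law: I_bal = 0.048 V / 15.79 ohm = 0.0030399 A
Then Q = I * t = 0.0030399 A * 8.96 hr = 0.02724 Ah

I=0.0030399 A, Q=0.02724 Ah


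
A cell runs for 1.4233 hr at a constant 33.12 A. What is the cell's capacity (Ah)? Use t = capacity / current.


C = I * t = 33.12 * 1.4233 = 47.14 Ah

47.14 Ah


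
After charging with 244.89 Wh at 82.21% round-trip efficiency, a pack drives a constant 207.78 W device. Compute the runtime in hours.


Step 1: E_discharge = eta/100 * E_charge = 82.21/100 * 244.89 = 201.32 Wh
Step 2: t = E_discharge / P = 201.32 / 207.78 = 0.9689 hr

0.9689 hr


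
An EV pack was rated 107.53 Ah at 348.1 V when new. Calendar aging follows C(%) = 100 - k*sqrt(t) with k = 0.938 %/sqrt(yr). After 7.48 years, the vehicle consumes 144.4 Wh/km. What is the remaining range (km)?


Step 1: capacity retention = 100 - 0.938 * sqrt(7.48) = 100 - 0.938 * 2.735 = 97.435%
Step 2: C_now = 107.53 * 97.435/100 = 104.77 Ah
Step 3: E_pack = V * C_now = 348.1 * 104.77 = 36470 Wh
Step 4: range = E_pack / consumption = 36470 / 144.4 = 252.6 km

252.6 km


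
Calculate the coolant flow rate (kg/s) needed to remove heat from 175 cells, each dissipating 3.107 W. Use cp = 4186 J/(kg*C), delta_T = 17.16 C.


Q_total = 175 * 3.107 = 543.73 W
m_dot = Q_total / (cp * dT) = 543.73 / (4186 * 17.16) = 0.007569 kg/s

0.007569 kg/s


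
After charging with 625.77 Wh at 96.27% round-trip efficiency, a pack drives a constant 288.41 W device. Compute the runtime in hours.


Step 1: E_discharge = eta/100 * E_charge = 96.27/100 * 625.77 = 602.43 Wh
Step 2: t = E_discharge / P = 602.43 / 288.41 = 2.089 hr

2.089 hr


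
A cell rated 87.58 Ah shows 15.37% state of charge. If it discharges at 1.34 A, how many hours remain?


Step 1: remaining = SOC/100 * C_total = 15.37/100 * 87.58 = 13.461 Ah
Step 2: t = remaining / I = 13.461 / 1.34 = 10.05 hr

10.05 hr


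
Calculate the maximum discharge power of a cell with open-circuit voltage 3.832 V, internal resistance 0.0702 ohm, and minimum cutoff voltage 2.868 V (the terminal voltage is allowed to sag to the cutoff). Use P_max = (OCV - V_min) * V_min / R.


dV = OCV - V_min = 0.964 V (so I_max = dV / R)
P_max = dV * V_min / R = 0.964 * 2.868 / 0.0702 = 39.38 W

39.38 W


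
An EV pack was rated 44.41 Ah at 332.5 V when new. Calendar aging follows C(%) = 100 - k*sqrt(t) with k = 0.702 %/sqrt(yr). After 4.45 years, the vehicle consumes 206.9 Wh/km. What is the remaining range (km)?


Step 1: capacity retention = 100 - 0.702 * sqrt(4.45) = 100 - 0.702 * 2.1095 = 98.519%
Step 2: C_now = 44.41 * 98.519/100 = 43.752 Ah
Step 3: E_pack = V * C_now = 332.5 * 43.752 = 14548 Wh
Step 4: range = E_pack / consumption = 14548 / 206.9 = 70.31 km

70.31 km


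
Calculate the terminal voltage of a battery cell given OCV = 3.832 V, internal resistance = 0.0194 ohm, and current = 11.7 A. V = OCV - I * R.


V = OCV - I*R = 3.832 - 11.7 * 0.0194 = 3.605 V

3.605 V


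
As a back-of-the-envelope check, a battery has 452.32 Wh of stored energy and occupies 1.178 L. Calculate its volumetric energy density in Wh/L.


ED = E / V = 452.32 / 1.178 = 384.0 Wh/L

384.0 Wh/L


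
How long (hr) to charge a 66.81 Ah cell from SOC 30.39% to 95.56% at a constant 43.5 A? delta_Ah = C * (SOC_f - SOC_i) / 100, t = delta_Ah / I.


delta_Ah = 66.81 * (95.56 - 30.39) / 100 = 43.54 Ah
t = delta_Ah / I = 43.54 / 43.5 = 1.001 hr

1.001 hr


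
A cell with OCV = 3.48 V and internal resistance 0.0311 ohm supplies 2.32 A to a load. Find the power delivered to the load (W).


Step 1: V_terminal = OCV - I*R = 3.48 - 2.32 * 0.0311 = 3.4078 V
Step 2: P_out = V_terminal * I = 3.4078 * 2.32 = 7.906 W

7.906 W


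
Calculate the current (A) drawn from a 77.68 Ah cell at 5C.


I = C_rate * capacity = 5 * 77.68 = 388.4 A

388.4 A


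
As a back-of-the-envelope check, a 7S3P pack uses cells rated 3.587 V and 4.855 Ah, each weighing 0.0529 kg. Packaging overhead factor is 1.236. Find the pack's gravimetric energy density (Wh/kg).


Step 1: V_pack = 7 * 3.587 = 25.109 V
Step 2: C_pack = 3 * 4.855 = 14.565 Ah
Step 3: E_pack = V_pack * C_pack = 25.109 * 14.565 = 365.71 Wh
Step 4: m_pack = 7 * 3 * 0.0529 * 1.236 = 1.3731 kg
Step 5: ED = E_pack / m_pack = 365.71 / 1.3731 = 266.3 Wh/kg

266.3 Wh/kg


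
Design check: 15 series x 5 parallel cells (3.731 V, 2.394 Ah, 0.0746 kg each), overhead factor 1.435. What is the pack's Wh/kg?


Step 1: V_pack = 15 * 3.731 = 55.965 V
Step 2: C_pack = 5 * 2.394 = 11.97 Ah
Step 3: E_pack = V_pack * C_pack = 55.965 * 11.97 = 669.9 Wh
Step 4: m_pack = 15 * 5 * 0.0746 * 1.435 = 8.0288 kg
Step 5: ED = E_pack / m_pack = 669.9 / 8.0288 = 83.44 Wh/kg

83.44 Wh/kg


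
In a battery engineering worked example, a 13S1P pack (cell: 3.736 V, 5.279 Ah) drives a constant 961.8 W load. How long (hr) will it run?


Step 1: E_pack = Ns * V_cell * Np * C_cell = 13 * 3.736 * 1 * 5.279 = 256.39 Wh
Step 2: t = E_pack / P = 256.39 / 961.8 = 0.2666 hr

0.2666 hr


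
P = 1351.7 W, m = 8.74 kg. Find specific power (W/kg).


Specific power = 1351.7 W / 8.74 kg = 154.7 W/kg

154.7 W/kg


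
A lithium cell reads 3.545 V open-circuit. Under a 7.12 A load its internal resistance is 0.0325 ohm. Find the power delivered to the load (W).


Step 1: V_terminal = OCV - I*R = 3.545 - 7.12 * 0.0325 = 3.3136 V
Step 2: P_out = V_terminal * I = 3.3136 * 7.12 = 23.59 W

23.59 W


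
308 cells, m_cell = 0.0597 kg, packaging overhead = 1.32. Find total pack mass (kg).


Cell mass sum = 308 * 0.0597 = 18.388 kg
With overhead 1.32: m_pack = 18.388 * 1.32 = 24.27 kg

24.27 kg


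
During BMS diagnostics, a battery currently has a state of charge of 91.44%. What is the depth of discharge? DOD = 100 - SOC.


Complement of SOC: DOD = 100% - 91.44% = 8.56%

8.56%


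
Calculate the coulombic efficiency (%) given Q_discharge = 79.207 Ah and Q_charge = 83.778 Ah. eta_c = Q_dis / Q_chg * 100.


eta_c = Q_dis / Q_chg * 100 = 79.207 / 83.778 * 100 = 94.54%

94.54%


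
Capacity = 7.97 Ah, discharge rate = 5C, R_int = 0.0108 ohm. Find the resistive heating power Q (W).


Step 1: I = C_rate * capacity = 5 * 7.97 = 39.85 A
Step 2: Q = I^2 * R = 39.85^2 * 0.0108 = 1588 * 0.0108 = 17.15 W

17.15 W


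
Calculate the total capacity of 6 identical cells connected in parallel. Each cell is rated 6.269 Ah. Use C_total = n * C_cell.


Parallel capacities add: 6 * 6.269 Ah = 37.614 Ah

37.614 Ah


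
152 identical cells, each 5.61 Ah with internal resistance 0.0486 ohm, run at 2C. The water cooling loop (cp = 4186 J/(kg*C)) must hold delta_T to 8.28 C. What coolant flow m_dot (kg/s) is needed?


Step 1: I = 2 * 5.61 = 11.22 A
Step 2: Q_cell = I^2 * R = 11.22^2 * 0.0486 = 6.1182 W
Step 3: Q_total = 152 * 6.1182 = 929.97 W
Step 4: m_dot = Q_total / (cp * dT) = 929.97 / (4186 * 8.28) = 0.02683 kg/s

0.02683 kg/s


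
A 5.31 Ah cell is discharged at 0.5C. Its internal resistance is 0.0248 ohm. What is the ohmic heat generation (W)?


Step 1: I = C_rate * capacity = 0.5 * 5.31 = 2.655 A
Step 2: Q = I^2 * R = 2.655^2 * 0.0248 = 7.049 * 0.0248 = 0.1748 W

0.1748 W


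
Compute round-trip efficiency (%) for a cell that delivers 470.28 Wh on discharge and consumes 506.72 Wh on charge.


Round-trip efficiency = 470.28/506.72 * 100% = 92.81%

92.81%


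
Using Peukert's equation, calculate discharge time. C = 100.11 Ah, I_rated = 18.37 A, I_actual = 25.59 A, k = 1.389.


Step 1: t_rated = C / I_rated = 100.11 / 18.37 = 5.4496 hr
Step 2: ratio = 18.37 / 25.59 = 0.71786
Step 3: ratio^k = 0.71786^1.389 = 0.63101
Step 4: t = t_rated * ratio^k = 5.4496 * 0.63101 = 3.439 hr

3.439 hr


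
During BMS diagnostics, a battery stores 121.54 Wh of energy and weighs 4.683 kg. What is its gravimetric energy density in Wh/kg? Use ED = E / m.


Specific energy = 121.54 Wh / 4.683 kg = 25.95 Wh/kg

25.95 Wh/kg


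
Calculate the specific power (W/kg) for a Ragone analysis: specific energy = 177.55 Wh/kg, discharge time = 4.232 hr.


Specific power = 177.55 Wh/kg / 4.232 hr = 41.95 W/kg

41.95 W/kg


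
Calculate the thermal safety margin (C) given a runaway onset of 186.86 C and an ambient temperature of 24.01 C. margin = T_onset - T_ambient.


Safety margin = 186.86 C - 24.01 C = 162.85 C

162.85 C


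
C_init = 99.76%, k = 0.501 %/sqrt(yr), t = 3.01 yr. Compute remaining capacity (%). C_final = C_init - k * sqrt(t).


sqrt(t) = sqrt(3.01) = 1.7349
C_final = 99.76 - 0.501 * 1.7349 = 98.89%

98.89%


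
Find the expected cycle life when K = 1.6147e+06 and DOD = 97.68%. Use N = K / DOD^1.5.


DOD^1.5 = 965.4
N = K / DOD^1.5 = 1.6147e+06 / 965.4 = 1673

1673 cycles


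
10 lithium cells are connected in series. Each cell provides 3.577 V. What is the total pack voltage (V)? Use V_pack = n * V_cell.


Series voltages add: 10 * 3.577 V = 35.77 V

35.77 V


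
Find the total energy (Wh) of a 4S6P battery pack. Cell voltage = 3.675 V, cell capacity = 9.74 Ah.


V_pack = 4 * 3.675 = 14.7 V
C_pack = 6 * 9.74 = 58.44 Ah
E = V_pack * C_pack = 14.7 * 58.44 = 859.1 Wh

859.1 Wh


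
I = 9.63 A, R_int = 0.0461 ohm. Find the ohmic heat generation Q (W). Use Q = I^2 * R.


Q = I^2 * R = 9.63^2 * 0.0461 = 4.275 W

4.275 W


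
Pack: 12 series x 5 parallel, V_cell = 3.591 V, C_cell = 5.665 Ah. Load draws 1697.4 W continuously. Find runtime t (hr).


Step 1: E_pack = Ns * V_cell * Np * C_cell = 12 * 3.591 * 5 * 5.665 = 1220.6 Wh
Step 2: t = E_pack / P = 1220.6 / 1697.4 = 0.7191 hr

0.7191 hr


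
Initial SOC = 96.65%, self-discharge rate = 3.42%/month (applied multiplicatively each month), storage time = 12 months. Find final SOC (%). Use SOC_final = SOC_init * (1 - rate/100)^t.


Monthly retention factor = 1 - 3.42/100 = 0.9658
Over 12 months: factor^12 = 0.65864
SOC_final = 96.65 * 0.65864 = 63.66%

63.66%


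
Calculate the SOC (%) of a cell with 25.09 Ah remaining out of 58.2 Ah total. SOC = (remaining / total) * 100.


SOC% = 25.09 / 58.2 * 100 = 43.11%

43.11%


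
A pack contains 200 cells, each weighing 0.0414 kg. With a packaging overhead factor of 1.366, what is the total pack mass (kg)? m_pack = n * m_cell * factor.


Cell mass sum = 200 * 0.0414 = 8.28 kg
With overhead 1.366: m_pack = 8.28 * 1.366 = 11.31 kg

11.31 kg


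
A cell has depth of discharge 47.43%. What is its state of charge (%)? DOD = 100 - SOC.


SOC = 100 - DOD = 100 - 47.43 = 52.57%

52.57%


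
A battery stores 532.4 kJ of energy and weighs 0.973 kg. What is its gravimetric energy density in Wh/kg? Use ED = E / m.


Convert: E = 532.4 kJ = 147.89 Wh
ED = E / m = 147.89 / 0.973 = 152.0 Wh/kg

152.0 Wh/kg


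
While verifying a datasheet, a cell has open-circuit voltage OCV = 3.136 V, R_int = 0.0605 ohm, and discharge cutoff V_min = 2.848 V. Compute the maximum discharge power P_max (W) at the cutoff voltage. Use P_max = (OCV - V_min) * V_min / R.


dV = OCV - V_min = 0.288 V (so I_max = dV / R)
P_max = dV * V_min / R = 0.288 * 2.848 / 0.0605 = 13.56 W

13.56 W


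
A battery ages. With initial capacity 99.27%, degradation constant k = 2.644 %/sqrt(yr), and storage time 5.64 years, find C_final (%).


Step 1: sqrt(5.64 yr) = 2.3749
Step 2: drop = 2.644 * 2.3749 = 6.2792
Step 3: C_final = 99.27 - 6.2792 = 92.99%

92.99%


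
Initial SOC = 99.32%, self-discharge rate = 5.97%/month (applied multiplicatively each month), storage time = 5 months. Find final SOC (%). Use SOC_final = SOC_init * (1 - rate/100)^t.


decay = (1 - 5.97/100)^5 = 0.73508
SOC_final = 99.32 * 0.73508 = 73.01%

73.01%


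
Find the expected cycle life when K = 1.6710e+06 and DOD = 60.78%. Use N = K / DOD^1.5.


DOD^1.5 = 473.85
N = K / DOD^1.5 = 1.6710e+06 / 473.85 = 3526

3526 cycles


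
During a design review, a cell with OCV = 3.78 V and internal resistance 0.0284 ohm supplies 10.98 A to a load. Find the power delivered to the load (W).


Step 1: V_terminal = OCV - I*R = 3.78 - 10.98 * 0.0284 = 3.4682 V
Step 2: P_out = V_terminal * I = 3.4682 * 10.98 = 38.08 W

38.08 W


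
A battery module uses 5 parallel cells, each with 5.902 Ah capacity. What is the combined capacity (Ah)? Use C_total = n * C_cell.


Parallel capacities add: 5 * 5.902 Ah = 29.51 Ah

29.51 Ah


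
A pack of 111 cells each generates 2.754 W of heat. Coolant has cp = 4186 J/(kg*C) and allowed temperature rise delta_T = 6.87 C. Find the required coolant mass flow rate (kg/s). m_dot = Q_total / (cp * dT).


Q_total = 111 * 2.754 = 305.69 W
m_dot = Q_total / (cp * dT) = 305.69 / (4186 * 6.87) = 0.01063 kg/s

0.01063 kg/s


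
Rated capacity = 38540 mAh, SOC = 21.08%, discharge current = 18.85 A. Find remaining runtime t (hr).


Convert: C_total = 38540 mAh = 38.54 Ah
Step 1: remaining = SOC/100 * C_total = 21.08/100 * 38.54 = 8.1242 Ah
Step 2: t = remaining / I = 8.1242 / 18.85 = 0.4310 hr

0.4310 hr


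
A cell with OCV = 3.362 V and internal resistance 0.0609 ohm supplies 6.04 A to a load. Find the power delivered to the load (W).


Step 1: V_terminal = OCV - I*R = 3.362 - 6.04 * 0.0609 = 2.9942 V
Step 2: P_out = V_terminal * I = 2.9942 * 6.04 = 18.08 W

18.08 W


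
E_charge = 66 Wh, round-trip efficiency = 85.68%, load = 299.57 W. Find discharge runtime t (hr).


Step 1: E_discharge = eta/100 * E_charge = 85.68/100 * 66 = 56.549 Wh
Step 2: t = E_discharge / P = 56.549 / 299.57 = 0.1888 hr

0.1888 hr


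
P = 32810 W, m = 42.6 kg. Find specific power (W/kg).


Specific power = 32810 W / 42.6 kg = 770.2 W/kg

770.2 W/kg


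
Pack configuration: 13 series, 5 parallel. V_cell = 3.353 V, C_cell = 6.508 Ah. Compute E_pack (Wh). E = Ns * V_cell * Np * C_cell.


E = Ns * Vcell * Np * Ccell = 13 * 3.353 * 5 * 6.508 = 1418 Wh

1418 Wh


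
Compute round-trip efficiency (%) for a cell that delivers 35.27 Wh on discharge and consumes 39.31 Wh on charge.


eta_e = E_dis / E_chg * 100 = 35.27 / 39.31 * 100 = 89.72%

89.72%


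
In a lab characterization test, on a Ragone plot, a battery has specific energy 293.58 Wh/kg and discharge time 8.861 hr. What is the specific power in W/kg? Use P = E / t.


P_specific = E / t = 293.58 / 8.861 = 33.13 W/kg

33.13 W/kg


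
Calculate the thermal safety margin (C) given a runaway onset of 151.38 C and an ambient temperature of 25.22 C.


Safety margin = 151.38 C - 25.22 C = 126.16 C

126.16 C


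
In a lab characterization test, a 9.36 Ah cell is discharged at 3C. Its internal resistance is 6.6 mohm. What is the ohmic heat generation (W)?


Convert: R = 6.6 mohm = 0.0066 ohm
Step 1: I = C_rate * capacity = 3 * 9.36 = 28.08 A
Step 2: Q = I^2 * R = 28.08^2 * 0.0066 = 788.49 * 0.0066 = 5.204 W

5.204 W


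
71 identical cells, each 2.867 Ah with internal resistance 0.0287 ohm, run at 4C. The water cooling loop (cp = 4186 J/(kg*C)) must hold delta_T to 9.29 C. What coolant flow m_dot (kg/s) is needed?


Step 1: I = 4 * 2.867 = 11.468 A
Step 2: Q_cell = I^2 * R = 11.468^2 * 0.0287 = 3.7745 W
Step 3: Q_total = 71 * 3.7745 = 267.99 W
Step 4: m_dot = Q_total / (cp * dT) = 267.99 / (4186 * 9.29) = 0.006891 kg/s

0.006891 kg/s


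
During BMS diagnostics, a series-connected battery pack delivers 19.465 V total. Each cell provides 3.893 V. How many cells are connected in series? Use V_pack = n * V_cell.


Rearranging: n = V_pack / V_cell = 19.465 / 3.893 = 5 cells

5


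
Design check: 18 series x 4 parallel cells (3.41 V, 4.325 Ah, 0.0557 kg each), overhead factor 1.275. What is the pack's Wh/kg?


Step 1: V_pack = 18 * 3.41 = 61.38 V
Step 2: C_pack = 4 * 4.325 = 17.3 Ah
Step 3: E_pack = V_pack * C_pack = 61.38 * 17.3 = 1061.9 Wh
Step 4: m_pack = 18 * 4 * 0.0557 * 1.275 = 5.1133 kg
Step 5: ED = E_pack / m_pack = 1061.9 / 5.1133 = 207.7 Wh/kg

207.7 Wh/kg


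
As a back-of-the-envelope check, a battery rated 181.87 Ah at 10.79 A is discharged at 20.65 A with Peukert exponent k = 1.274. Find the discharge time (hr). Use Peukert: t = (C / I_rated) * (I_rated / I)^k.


t_rated = C / I_rated = 181.87 / 10.79 = 16.855 hr
(I_rated/I)^k = (0.52252)^1.274 = 0.43738
t = t_rated * (I_rated/I)^k = 16.855 * 0.43738 = 7.372 hr

7.372 hr


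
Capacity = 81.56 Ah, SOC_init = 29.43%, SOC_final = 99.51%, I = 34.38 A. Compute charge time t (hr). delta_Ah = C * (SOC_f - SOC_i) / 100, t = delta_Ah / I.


delta_Ah = 81.56 * (99.51 - 29.43) / 100 = 57.157 Ah
t = delta_Ah / I = 57.157 / 34.38 = 1.663 hr

1.663 hr


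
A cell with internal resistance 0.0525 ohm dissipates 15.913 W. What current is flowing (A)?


I = sqrt(Q / R) = sqrt(15.913 / 0.0525) = sqrt(303.1) = 17.41 A

17.41 A


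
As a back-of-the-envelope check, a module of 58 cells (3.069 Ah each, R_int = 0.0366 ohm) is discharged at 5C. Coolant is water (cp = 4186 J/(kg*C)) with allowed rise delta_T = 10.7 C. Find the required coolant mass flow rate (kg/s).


Step 1: I = 5 * 3.069 = 15.345 A
Step 2: Q_cell = I^2 * R = 15.345^2 * 0.0366 = 8.6182 W
Step 3: Q_total = 58 * 8.6182 = 499.86 W
Step 4: m_dot = Q_total / (cp * dT) = 499.86 / (4186 * 10.7) = 0.01116 kg/s

0.01116 kg/s


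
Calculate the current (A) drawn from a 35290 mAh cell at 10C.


Convert: capacity = 35290 mAh = 35.29 Ah
I = C_rate * capacity = 10 * 35.29 = 352.9 A

352.9 A


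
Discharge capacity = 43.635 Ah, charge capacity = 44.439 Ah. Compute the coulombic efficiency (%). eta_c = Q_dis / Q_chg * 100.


eta_c = Q_dis / Q_chg * 100 = 43.635 / 44.439 * 100 = 98.19%

98.19%


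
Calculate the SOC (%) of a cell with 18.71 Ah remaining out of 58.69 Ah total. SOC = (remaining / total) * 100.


SOC = (remaining / total) * 100 = (18.71 / 58.69) * 100 = 31.88%

31.88%


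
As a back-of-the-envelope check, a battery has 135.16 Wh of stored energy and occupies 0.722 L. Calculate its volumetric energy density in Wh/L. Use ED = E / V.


Volumetric ED = 135.16 Wh / 0.722 L = 187.2 Wh/L

187.2 Wh/L


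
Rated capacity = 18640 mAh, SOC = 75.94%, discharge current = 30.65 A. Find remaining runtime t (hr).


Convert: C_total = 18640 mAh = 18.64 Ah
Step 1: remaining = SOC/100 * C_total = 75.94/100 * 18.64 = 14.155 Ah
Step 2: t = remaining / I = 14.155 / 30.65 = 0.4618 hr

0.4618 hr


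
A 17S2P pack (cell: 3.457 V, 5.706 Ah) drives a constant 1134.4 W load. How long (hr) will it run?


Step 1: E_pack = Ns * V_cell * Np * C_cell = 17 * 3.457 * 2 * 5.706 = 670.67 Wh
Step 2: t = E_pack / P = 670.67 / 1134.4 = 0.5912 hr

0.5912 hr


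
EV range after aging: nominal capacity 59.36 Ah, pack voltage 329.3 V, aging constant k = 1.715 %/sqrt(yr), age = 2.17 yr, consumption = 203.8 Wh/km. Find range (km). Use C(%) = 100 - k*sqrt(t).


Step 1: capacity retention = 100 - 1.715 * sqrt(2.17) = 100 - 1.715 * 1.4731 = 97.474%
Step 2: C_now = 59.36 * 97.474/100 = 57.861 Ah
Step 3: E_pack = V * C_now = 329.3 * 57.861 = 19054 Wh
Step 4: range = E_pack / consumption = 19054 / 203.8 = 93.49 km

93.49 km


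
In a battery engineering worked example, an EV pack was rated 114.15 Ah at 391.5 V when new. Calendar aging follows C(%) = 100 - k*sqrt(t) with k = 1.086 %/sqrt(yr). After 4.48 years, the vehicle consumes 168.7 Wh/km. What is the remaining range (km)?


Step 1: capacity retention = 100 - 1.086 * sqrt(4.48) = 100 - 1.086 * 2.1166 = 97.701%
Step 2: C_now = 114.15 * 97.701/100 = 111.53 Ah
Step 3: E_pack = V * C_now = 391.5 * 111.53 = 43664 Wh
Step 4: range = E_pack / consumption = 43664 / 168.7 = 258.8 km

258.8 km


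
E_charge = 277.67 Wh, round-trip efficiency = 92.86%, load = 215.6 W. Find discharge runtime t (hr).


Step 1: E_discharge = eta/100 * E_charge = 92.86/100 * 277.67 = 257.84 Wh
Step 2: t = E_discharge / P = 257.84 / 215.6 = 1.196 hr

1.196 hr


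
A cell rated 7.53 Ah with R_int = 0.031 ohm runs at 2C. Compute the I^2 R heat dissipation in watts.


Step 1: I = C_rate * capacity = 2 * 7.53 = 15.06 A
Step 2: Q = I^2 * R = 15.06^2 * 0.031 = 226.8 * 0.031 = 7.031 W

7.031 W


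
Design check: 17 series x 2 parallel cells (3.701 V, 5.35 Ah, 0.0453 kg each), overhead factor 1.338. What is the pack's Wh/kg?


Step 1: V_pack = 17 * 3.701 = 62.917 V
Step 2: C_pack = 2 * 5.35 = 10.7 Ah
Step 3: E_pack = V_pack * C_pack = 62.917 * 10.7 = 673.21 Wh
Step 4: m_pack = 17 * 2 * 0.0453 * 1.338 = 2.0608 kg
Step 5: ED = E_pack / m_pack = 673.21 / 2.0608 = 326.7 Wh/kg

326.7 Wh/kg


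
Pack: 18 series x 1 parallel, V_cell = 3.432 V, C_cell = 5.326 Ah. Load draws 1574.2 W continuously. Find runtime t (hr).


Step 1: E_pack = Ns * V_cell * Np * C_cell = 18 * 3.432 * 1 * 5.326 = 329.02 Wh
Step 2: t = E_pack / P = 329.02 / 1574.2 = 0.2090 hr

0.2090 hr


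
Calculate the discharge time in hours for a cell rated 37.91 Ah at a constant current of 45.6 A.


t = capacity / current = 37.91 / 45.6 = 0.8314 hr

0.8314 hr


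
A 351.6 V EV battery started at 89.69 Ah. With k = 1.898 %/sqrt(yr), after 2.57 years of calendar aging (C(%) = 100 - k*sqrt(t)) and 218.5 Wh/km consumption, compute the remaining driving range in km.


Step 1: capacity retention = 100 - 1.898 * sqrt(2.57) = 100 - 1.898 * 1.6031 = 96.957%
Step 2: C_now = 89.69 * 96.957/100 = 86.961 Ah
Step 3: E_pack = V * C_now = 351.6 * 86.961 = 30575 Wh
Step 4: range = E_pack / consumption = 30575 / 218.5 = 139.9 km

139.9 km


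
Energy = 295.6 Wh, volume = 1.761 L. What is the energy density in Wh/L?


ED = E / V = 295.6 / 1.761 = 167.9 Wh/L

167.9 Wh/L


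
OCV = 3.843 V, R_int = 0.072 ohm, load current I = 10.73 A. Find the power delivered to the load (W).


Step 1: V_terminal = OCV - I*R = 3.843 - 10.73 * 0.072 = 3.0704 V
Step 2: P_out = V_terminal * I = 3.0704 * 10.73 = 32.95 W

32.95 W


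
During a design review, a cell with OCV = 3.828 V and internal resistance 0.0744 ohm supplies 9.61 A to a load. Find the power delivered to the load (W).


Step 1: V_terminal = OCV - I*R = 3.828 - 9.61 * 0.0744 = 3.113 V
Step 2: P_out = V_terminal * I = 3.113 * 9.61 = 29.92 W

29.92 W


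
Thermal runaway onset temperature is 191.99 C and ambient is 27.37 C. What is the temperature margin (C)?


margin = T_onset - T_ambient = 191.99 - 27.37 = 164.62 C

164.62 C


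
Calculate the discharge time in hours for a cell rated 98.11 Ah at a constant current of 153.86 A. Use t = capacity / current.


Runtime = 98.11 Ah / 153.86 A = 0.6377 hr

0.6377 hr


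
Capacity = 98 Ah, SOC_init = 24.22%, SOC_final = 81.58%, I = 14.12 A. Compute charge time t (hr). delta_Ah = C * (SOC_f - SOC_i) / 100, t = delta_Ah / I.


Step 1: dSOC = 81.58% - 24.22% = 57.36%
Step 2: delta_Ah = 98 * 57.36 / 100 = 56.213 Ah
Step 3: t = 56.213 / 14.12 = 3.981 hr

3.981 hr


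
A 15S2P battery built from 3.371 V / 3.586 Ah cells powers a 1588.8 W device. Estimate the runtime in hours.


Step 1: E_pack = Ns * V_cell * Np * C_cell = 15 * 3.371 * 2 * 3.586 = 362.65 Wh
Step 2: t = E_pack / P = 362.65 / 1588.8 = 0.2283 hr

0.2283 hr


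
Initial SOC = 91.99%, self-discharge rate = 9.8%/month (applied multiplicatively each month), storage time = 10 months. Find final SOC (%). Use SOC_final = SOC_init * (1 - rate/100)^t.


decay = (1 - 9.8/100)^10 = 0.3565
SOC_final = 91.99 * 0.3565 = 32.79%

32.79%


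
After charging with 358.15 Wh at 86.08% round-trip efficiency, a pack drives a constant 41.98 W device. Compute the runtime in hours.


Step 1: E_discharge = eta/100 * E_charge = 86.08/100 * 358.15 = 308.3 Wh
Step 2: t = E_discharge / P = 308.3 / 41.98 = 7.344 hr

7.344 hr


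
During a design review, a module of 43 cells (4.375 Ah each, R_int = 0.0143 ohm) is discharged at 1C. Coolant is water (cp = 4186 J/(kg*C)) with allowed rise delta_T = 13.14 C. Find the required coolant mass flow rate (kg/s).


Step 1: I = 1 * 4.375 = 4.375 A
Step 2: Q_cell = I^2 * R = 4.375^2 * 0.0143 = 0.27371 W
Step 3: Q_total = 43 * 0.27371 = 11.77 W
Step 4: m_dot = Q_total / (cp * dT) = 11.77 / (4186 * 13.14) = 2.140e-04 kg/s

2.140e-04 kg/s


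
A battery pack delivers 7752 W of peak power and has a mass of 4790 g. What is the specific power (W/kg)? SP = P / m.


Convert: m = 4790 g = 4.79 kg
Specific power = 7752 W / 4.79 kg = 1618 W/kg

1618 W/kg


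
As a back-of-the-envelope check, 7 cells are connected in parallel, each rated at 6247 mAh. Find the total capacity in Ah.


Convert: C_cell = 6247 mAh = 6.247 Ah
C_total = 7 * 6.247 = 43.729 Ah

43.729 Ah


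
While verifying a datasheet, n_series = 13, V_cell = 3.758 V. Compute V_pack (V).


Series voltages add: 13 * 3.758 V = 48.854 V

48.854 V


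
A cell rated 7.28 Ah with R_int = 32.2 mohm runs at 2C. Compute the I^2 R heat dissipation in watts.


Convert: R = 32.2 mohm = 0.0322 ohm
Step 1: I = C_rate * capacity = 2 * 7.28 = 14.56 A
Step 2: Q = I^2 * R = 14.56^2 * 0.0322 = 211.99 * 0.0322 = 6.826 W

6.826 W


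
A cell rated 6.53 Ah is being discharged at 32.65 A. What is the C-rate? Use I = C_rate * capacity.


C_rate = I / capacity = 32.65 / 6.53 = 5C

5C


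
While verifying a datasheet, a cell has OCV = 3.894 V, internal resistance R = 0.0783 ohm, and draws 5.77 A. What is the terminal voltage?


V = OCV - I*R = 3.894 - 5.77 * 0.0783 = 3.442 V

3.442 V


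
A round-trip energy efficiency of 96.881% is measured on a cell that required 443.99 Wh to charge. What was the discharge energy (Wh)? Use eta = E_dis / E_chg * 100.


E_dis = eta/100 * E_chg = 96.881/100 * 443.99 = 430.1 Wh

430.1 Wh


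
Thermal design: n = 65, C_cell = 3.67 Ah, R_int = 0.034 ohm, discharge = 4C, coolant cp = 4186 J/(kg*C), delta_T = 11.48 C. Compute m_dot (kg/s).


Step 1: I = 4 * 3.67 = 14.68 A
Step 2: Q_cell = I^2 * R = 14.68^2 * 0.034 = 7.3271 W
Step 3: Q_total = 65 * 7.3271 = 476.26 W
Step 4: m_dot = Q_total / (cp * dT) = 476.26 / (4186 * 11.48) = 0.009911 kg/s

0.009911 kg/s


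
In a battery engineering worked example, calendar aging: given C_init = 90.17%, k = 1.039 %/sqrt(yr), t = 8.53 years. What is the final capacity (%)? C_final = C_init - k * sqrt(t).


Step 1: sqrt(8.53 yr) = 2.9206
Step 2: drop = 1.039 * 2.9206 = 3.0345
Step 3: C_final = 90.17 - 3.0345 = 87.14%

87.14%


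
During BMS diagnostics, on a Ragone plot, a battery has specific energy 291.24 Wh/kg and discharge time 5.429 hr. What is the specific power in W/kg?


P_specific = E / t = 291.24 / 5.429 = 53.65 W/kg

53.65 W/kg


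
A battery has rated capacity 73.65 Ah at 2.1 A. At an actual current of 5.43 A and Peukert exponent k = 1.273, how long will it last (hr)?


Step 1: t_rated = C / I_rated = 73.65 / 2.1 = 35.071 hr
Step 2: ratio = 2.1 / 5.43 = 0.38674
Step 3: ratio^k = 0.38674^1.273 = 0.29839
Step 4: t = t_rated * ratio^k = 35.071 * 0.29839 = 10.46 hr

10.46 hr


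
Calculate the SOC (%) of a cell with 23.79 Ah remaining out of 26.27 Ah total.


SOC = (remaining / total) * 100 = (23.79 / 26.27) * 100 = 90.56%

90.56%


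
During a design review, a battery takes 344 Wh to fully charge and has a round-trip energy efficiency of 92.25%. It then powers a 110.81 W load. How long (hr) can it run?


Step 1: E_discharge = eta/100 * E_charge = 92.25/100 * 344 = 317.34 Wh
Step 2: t = E_discharge / P = 317.34 / 110.81 = 2.864 hr

2.864 hr


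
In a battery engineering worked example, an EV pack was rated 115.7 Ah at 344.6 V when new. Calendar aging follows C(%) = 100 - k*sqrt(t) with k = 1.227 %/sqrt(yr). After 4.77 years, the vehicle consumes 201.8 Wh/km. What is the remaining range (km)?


Step 1: capacity retention = 100 - 1.227 * sqrt(4.77) = 100 - 1.227 * 2.184 = 97.32%
Step 2: C_now = 115.7 * 97.32/100 = 112.6 Ah
Step 3: E_pack = V * C_now = 344.6 * 112.6 = 38802 Wh
Step 4: range = E_pack / consumption = 38802 / 201.8 = 192.3 km

192.3 km


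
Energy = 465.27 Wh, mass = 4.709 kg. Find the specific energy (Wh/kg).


ED = E / m = 465.27 / 4.709 = 98.80 Wh/kg

98.80 Wh/kg


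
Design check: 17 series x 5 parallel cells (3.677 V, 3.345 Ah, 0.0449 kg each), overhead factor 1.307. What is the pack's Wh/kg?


Step 1: V_pack = 17 * 3.677 = 62.509 V
Step 2: C_pack = 5 * 3.345 = 16.725 Ah
Step 3: E_pack = V_pack * C_pack = 62.509 * 16.725 = 1045.5 Wh
Step 4: m_pack = 17 * 5 * 0.0449 * 1.307 = 4.9882 kg
Step 5: ED = E_pack / m_pack = 1045.5 / 4.9882 = 209.6 Wh/kg

209.6 Wh/kg


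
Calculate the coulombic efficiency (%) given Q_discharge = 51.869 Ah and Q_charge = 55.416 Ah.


eta_c = Q_dis / Q_chg * 100 = 51.869 / 55.416 * 100 = 93.60%

93.60%


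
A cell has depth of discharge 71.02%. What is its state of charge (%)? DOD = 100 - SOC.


SOC = 100 - DOD = 100 - 71.02 = 28.98%

28.98%


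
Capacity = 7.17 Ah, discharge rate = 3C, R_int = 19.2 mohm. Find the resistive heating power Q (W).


Convert: R = 19.2 mohm = 0.0192 ohm
Step 1: I = C_rate * capacity = 3 * 7.17 = 21.51 A
Step 2: Q = I^2 * R = 21.51^2 * 0.0192 = 462.68 * 0.0192 = 8.883 W

8.883 W


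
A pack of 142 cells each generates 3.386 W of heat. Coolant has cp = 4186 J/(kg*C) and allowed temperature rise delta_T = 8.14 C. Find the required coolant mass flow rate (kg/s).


Q_total = 142 * 3.386 = 480.81 W
m_dot = Q_total / (cp * dT) = 480.81 / (4186 * 8.14) = 0.01411 kg/s

0.01411 kg/s


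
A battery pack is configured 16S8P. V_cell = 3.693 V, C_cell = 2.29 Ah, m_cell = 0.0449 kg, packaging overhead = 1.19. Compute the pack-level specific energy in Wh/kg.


Step 1: V_pack = 16 * 3.693 = 59.088 V
Step 2: C_pack = 8 * 2.29 = 18.32 Ah
Step 3: E_pack = V_pack * C_pack = 59.088 * 18.32 = 1082.5 Wh
Step 4: m_pack = 16 * 8 * 0.0449 * 1.19 = 6.8392 kg
Step 5: ED = E_pack / m_pack = 1082.5 / 6.8392 = 158.3 Wh/kg

158.3 Wh/kg


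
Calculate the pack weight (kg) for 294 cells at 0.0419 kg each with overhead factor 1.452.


Cell mass sum = 294 * 0.0419 = 12.319 kg
With overhead 1.452: m_pack = 12.319 * 1.452 = 17.89 kg

17.89 kg


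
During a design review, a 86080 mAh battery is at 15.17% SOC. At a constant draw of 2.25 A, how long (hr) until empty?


Convert: C_total = 86080 mAh = 86.08 Ah
Step 1: remaining = SOC/100 * C_total = 15.17/100 * 86.08 = 13.058 Ah
Step 2: t = remaining / I = 13.058 / 2.25 = 5.804 hr

5.804 hr


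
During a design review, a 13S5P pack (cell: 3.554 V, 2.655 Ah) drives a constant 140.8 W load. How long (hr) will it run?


Step 1: E_pack = Ns * V_cell * Np * C_cell = 13 * 3.554 * 5 * 2.655 = 613.33 Wh
Step 2: t = E_pack / P = 613.33 / 140.8 = 4.356 hr

4.356 hr


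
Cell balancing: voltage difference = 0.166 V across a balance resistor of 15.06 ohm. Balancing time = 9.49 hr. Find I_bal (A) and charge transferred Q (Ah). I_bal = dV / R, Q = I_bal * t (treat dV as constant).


I_bal = dV / R = 0.166 / 15.06 = 0.011023 A
Q = I_bal * t = 0.011023 * 9.49 = 0.1046 Ah

I=0.011023 A, Q=0.1046 Ah


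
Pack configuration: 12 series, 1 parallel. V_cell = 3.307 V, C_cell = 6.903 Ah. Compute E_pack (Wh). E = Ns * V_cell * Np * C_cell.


E = Ns * Vcell * Np * Ccell = 12 * 3.307 * 1 * 6.903 = 273.9 Wh

273.9 Wh


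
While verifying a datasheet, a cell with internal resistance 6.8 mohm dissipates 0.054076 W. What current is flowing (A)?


Convert: R = 6.8 mohm = 0.0068 ohm
I = sqrt(Q / R) = sqrt(0.054076 / 0.0068) = sqrt(7.9524) = 2.820 A

2.820 A


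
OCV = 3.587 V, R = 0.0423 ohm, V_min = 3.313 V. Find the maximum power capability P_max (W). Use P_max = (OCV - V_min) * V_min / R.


dV = OCV - V_min = 0.274 V (so I_max = dV / R)
P_max = dV * V_min / R = 0.274 * 3.313 / 0.0423 = 21.46 W

21.46 W


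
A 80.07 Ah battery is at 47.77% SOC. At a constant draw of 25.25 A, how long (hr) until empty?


Step 1: remaining = SOC/100 * C_total = 47.77/100 * 80.07 = 38.249 Ah
Step 2: t = remaining / I = 38.249 / 25.25 = 1.515 hr

1.515 hr


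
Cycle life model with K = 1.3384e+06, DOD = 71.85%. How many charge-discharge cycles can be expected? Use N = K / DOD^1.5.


DOD^1.5 = 609.03
N = K / DOD^1.5 = 1.3384e+06 / 609.03 = 2198

2198 cycles


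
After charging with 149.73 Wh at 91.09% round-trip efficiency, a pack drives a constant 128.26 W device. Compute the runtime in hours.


Step 1: E_discharge = eta/100 * E_charge = 91.09/100 * 149.73 = 136.39 Wh
Step 2: t = E_discharge / P = 136.39 / 128.26 = 1.063 hr

1.063 hr


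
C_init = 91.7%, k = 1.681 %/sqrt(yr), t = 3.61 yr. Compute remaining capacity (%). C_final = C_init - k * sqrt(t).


Step 1: sqrt(3.61 yr) = 1.9
Step 2: drop = 1.681 * 1.9 = 3.1939
Step 3: C_final = 91.7 - 3.1939 = 88.51%

88.51%


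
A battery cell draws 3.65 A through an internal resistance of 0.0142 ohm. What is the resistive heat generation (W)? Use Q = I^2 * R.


Q = I^2 * R = 3.65^2 * 0.0142 = 0.1892 W

0.1892 W


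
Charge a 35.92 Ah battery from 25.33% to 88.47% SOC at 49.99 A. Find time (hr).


delta_Ah = 35.92 * (88.47 - 25.33) / 100 = 22.68 Ah
t = delta_Ah / I = 22.68 / 49.99 = 0.4537 hr

0.4537 hr


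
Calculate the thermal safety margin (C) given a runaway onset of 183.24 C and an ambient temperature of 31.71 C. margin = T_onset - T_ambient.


margin = T_onset - T_ambient = 183.24 - 31.71 = 151.53 C

151.53 C


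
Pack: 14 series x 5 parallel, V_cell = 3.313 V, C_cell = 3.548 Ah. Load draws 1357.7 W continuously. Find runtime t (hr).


Step 1: E_pack = Ns * V_cell * Np * C_cell = 14 * 3.313 * 5 * 3.548 = 822.82 Wh
Step 2: t = E_pack / P = 822.82 / 1357.7 = 0.6060 hr

0.6060 hr


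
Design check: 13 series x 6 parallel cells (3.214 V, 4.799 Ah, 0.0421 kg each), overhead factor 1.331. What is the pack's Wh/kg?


Step 1: V_pack = 13 * 3.214 = 41.782 V
Step 2: C_pack = 6 * 4.799 = 28.794 Ah
Step 3: E_pack = V_pack * C_pack = 41.782 * 28.794 = 1203.1 Wh
Step 4: m_pack = 13 * 6 * 0.0421 * 1.331 = 4.3707 kg
Step 5: ED = E_pack / m_pack = 1203.1 / 4.3707 = 275.3 Wh/kg

275.3 Wh/kg


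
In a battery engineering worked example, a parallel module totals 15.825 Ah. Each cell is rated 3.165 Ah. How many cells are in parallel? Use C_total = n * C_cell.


n = C_total / C_cell = 15.825 / 3.165 = 5

5


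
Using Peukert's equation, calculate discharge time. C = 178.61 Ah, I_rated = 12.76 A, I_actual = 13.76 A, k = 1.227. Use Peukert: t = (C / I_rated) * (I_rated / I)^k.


Step 1: t_rated = C / I_rated = 178.61 / 12.76 = 13.998 hr
Step 2: ratio = 12.76 / 13.76 = 0.92733
Step 3: ratio^k = 0.92733^1.227 = 0.91158
Step 4: t = t_rated * ratio^k = 13.998 * 0.91158 = 12.76 hr

12.76 hr


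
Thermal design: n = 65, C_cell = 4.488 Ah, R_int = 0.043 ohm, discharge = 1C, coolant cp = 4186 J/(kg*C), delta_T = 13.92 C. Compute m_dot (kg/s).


Step 1: I = 1 * 4.488 = 4.488 A
Step 2: Q_cell = I^2 * R = 4.488^2 * 0.043 = 0.86611 W
Step 3: Q_total = 65 * 0.86611 = 56.297 W
Step 4: m_dot = Q_total / (cp * dT) = 56.297 / (4186 * 13.92) = 9.662e-04 kg/s

9.662e-04 kg/s


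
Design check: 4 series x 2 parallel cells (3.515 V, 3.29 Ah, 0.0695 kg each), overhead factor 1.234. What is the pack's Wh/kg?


Step 1: V_pack = 4 * 3.515 = 14.06 V
Step 2: C_pack = 2 * 3.29 = 6.58 Ah
Step 3: E_pack = V_pack * C_pack = 14.06 * 6.58 = 92.515 Wh
Step 4: m_pack = 4 * 2 * 0.0695 * 1.234 = 0.6861 kg
Step 5: ED = E_pack / m_pack = 92.515 / 0.6861 = 134.8 Wh/kg

134.8 Wh/kg


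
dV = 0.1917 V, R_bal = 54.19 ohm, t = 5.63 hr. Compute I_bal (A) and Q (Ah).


I_bal = dV / R = 0.1917 / 54.19 = 0.0035376 A
Q = I_bal * t = 0.0035376 * 5.63 = 0.01992 Ah

I=0.0035376 A, Q=0.01992 Ah


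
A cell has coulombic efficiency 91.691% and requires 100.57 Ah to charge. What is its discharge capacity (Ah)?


Q_dis = eta/100 * Q_chg = 91.691/100 * 100.57 = 92.21 Ah

92.21 Ah


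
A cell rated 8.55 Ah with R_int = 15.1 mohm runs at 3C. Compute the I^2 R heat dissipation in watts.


Convert: R = 15.1 mohm = 0.0151 ohm
Step 1: I = C_rate * capacity = 3 * 8.55 = 25.65 A
Step 2: Q = I^2 * R = 25.65^2 * 0.0151 = 657.92 * 0.0151 = 9.935 W

9.935 W


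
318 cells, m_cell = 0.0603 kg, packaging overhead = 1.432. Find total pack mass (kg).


m_pack = n * m_cell * overhead = 318 * 0.0603 * 1.432 = 27.46 kg

27.46 kg


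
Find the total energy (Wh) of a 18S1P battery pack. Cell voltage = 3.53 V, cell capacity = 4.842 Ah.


E = Ns * Vcell * Np * Ccell = 18 * 3.53 * 1 * 4.842 = 307.7 Wh

307.7 Wh


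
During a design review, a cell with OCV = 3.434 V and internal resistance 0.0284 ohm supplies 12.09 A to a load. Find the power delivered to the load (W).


Step 1: V_terminal = OCV - I*R = 3.434 - 12.09 * 0.0284 = 3.0906 V
Step 2: P_out = V_terminal * I = 3.0906 * 12.09 = 37.37 W

37.37 W


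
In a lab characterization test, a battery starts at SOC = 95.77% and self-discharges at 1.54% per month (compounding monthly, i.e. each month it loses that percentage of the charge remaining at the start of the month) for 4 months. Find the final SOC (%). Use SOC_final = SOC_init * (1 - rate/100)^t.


Monthly retention factor = 1 - 1.54/100 = 0.9846
Over 4 months: factor^4 = 0.93981
SOC_final = 95.77 * 0.93981 = 90.01%

90.01%


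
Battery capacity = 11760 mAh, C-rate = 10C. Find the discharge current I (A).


Convert: capacity = 11760 mAh = 11.76 Ah
I = C_rate * capacity = 10 * 11.76 = 117.6 A

117.6 A


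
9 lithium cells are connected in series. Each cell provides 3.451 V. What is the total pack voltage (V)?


With 9 cells in series at 3.451 V each, V_pack = 31.059 V

31.059 V


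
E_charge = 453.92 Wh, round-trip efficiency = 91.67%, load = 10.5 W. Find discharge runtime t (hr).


Step 1: E_discharge = eta/100 * E_charge = 91.67/100 * 453.92 = 416.11 Wh
Step 2: t = E_discharge / P = 416.11 / 10.5 = 39.63 hr

39.63 hr


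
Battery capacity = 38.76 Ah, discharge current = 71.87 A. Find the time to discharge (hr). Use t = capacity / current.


t = capacity / current = 38.76 / 71.87 = 0.5393 hr

0.5393 hr


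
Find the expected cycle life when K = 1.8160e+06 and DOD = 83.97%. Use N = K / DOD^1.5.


DOD^1.5 = 769.46
N = K / DOD^1.5 = 1.8160e+06 / 769.46 = 2360

2360 cycles


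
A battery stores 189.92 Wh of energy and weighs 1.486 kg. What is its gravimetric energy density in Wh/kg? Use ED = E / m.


Specific energy = 189.92 Wh / 1.486 kg = 127.8 Wh/kg

127.8 Wh/kg


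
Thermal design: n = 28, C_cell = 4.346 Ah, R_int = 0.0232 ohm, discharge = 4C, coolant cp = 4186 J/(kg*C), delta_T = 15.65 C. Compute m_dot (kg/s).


Step 1: I = 4 * 4.346 = 17.384 A
Step 2: Q_cell = I^2 * R = 17.384^2 * 0.0232 = 7.0111 W
Step 3: Q_total = 28 * 7.0111 = 196.31 W
Step 4: m_dot = Q_total / (cp * dT) = 196.31 / (4186 * 15.65) = 0.002997 kg/s

0.002997 kg/s


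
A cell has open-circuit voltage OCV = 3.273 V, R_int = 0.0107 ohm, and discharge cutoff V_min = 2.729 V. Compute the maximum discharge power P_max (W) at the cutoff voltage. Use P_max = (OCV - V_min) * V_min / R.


P_max = (OCV - V_min) * V_min / R = (3.273 - 2.729) * 2.729 / 0.0107 = 0.544 * 2.729 / 0.0107 = 138.7 W

138.7 W


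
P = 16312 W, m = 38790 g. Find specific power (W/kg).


Convert: m = 38790 g = 38.79 kg
SP = P / m = 16312 / 38.79 = 420.5 W/kg

420.5 W/kg


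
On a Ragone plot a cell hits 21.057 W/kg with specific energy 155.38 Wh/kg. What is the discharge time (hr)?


t = E / P = 155.38 / 21.057 = 7.379 hr

7.379 hr


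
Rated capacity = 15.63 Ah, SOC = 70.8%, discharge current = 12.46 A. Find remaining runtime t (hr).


Step 1: remaining = SOC/100 * C_total = 70.8/100 * 15.63 = 11.066 Ah
Step 2: t = remaining / I = 11.066 / 12.46 = 0.8881 hr

0.8881 hr


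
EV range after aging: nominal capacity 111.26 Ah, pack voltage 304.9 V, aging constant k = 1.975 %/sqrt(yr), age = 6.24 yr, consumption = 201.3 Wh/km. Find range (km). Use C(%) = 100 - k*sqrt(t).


Step 1: capacity retention = 100 - 1.975 * sqrt(6.24) = 100 - 1.975 * 2.498 = 95.066%
Step 2: C_now = 111.26 * 95.066/100 = 105.77 Ah
Step 3: E_pack = V * C_now = 304.9 * 105.77 = 32249 Wh
Step 4: range = E_pack / consumption = 32249 / 201.3 = 160.2 km

160.2 km
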